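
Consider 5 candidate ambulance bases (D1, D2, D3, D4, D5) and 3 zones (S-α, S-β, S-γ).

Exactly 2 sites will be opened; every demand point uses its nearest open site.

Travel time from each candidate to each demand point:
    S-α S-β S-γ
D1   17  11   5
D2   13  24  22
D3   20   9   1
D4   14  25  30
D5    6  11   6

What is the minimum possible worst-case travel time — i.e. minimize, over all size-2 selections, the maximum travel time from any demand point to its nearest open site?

9

Open {D3, D5}.
  Farthest demand point is S-β at travel time 9 (to D3); all others are ≤ 9.
With {D1, D5} the worst case is 11.
With {D2, D5} the worst case is 11.
No size-2 selection achieves below 9.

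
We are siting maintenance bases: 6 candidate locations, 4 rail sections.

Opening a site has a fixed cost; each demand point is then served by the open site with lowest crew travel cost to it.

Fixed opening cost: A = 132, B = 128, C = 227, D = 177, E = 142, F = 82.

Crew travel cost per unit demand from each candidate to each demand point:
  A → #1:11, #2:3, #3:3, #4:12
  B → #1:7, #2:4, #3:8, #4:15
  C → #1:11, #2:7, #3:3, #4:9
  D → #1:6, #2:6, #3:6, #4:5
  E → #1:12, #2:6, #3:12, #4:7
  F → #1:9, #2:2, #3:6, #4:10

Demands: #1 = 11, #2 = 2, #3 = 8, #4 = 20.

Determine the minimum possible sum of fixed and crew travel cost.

403

Open {D}: assign each demand point to its cheapest open site.
  #1→D 11×6=66, #2→D 2×6=12, #3→D 8×6=48, #4→D 20×5=100
  crew travel cost 226, fixed 177 → total 403.
Compare {F}: crew travel cost 351 + fixed 82 = 433.
Compare {D, F}: crew travel cost 218 + fixed 259 = 477.
Compare {A, D}: crew travel cost 196 + fixed 309 = 505.
All other subsets cost ≥ 433. Minimum total cost: 403.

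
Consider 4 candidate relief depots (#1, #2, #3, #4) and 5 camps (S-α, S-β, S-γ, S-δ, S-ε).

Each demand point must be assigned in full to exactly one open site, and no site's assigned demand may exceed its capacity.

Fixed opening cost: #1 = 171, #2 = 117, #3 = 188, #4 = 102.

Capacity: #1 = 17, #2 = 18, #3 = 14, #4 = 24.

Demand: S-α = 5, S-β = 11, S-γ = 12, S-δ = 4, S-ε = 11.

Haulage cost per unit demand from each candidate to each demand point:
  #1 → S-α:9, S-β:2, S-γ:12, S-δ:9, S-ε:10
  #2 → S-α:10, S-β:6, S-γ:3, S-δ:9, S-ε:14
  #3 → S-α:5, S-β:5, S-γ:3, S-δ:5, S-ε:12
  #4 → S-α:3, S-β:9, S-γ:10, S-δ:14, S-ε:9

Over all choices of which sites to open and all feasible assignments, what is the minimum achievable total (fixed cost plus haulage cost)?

598

Open {#1, #2, #4}; cheapest assignment that respects the capacities:
  #1 (cap 17, load 15): S-β, S-δ — cost 11×2 + 4×9 = 58
  #2 (cap 18, load 12): S-γ — cost 12×3 = 36
  #4 (cap 24, load 16): S-α, S-ε — cost 5×3 + 11×9 = 114
  Shipping 208, fixed 390 → total 598.
  Any other capacity-feasible assignment to {#1, #2, #4} ships for at least 208.
Compare {#2, #3, #4}: its best feasible assignment gives total 648.
Compare {#1, #3, #4}: its best feasible assignment gives total 669.
Every other set of open sites that can feasibly serve all demand totals ≥ 648 even under its best assignment. Minimum: 598.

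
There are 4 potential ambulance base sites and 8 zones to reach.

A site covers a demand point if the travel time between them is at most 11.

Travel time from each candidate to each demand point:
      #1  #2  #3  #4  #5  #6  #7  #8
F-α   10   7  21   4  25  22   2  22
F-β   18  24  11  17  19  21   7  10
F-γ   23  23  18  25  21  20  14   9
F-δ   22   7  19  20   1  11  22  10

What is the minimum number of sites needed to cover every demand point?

3

Coverage sets (demand points within 11 of each site):
  F-α: {#1, #2, #4, #7}
  F-β: {#3, #7, #8}
  F-γ: {#8}
  F-δ: {#2, #5, #6, #8}
No 2 sites suffice: every size-2 union leaves at least one demand point uncovered.
But {F-α, F-β, F-δ} covers everything, so the minimum is 3.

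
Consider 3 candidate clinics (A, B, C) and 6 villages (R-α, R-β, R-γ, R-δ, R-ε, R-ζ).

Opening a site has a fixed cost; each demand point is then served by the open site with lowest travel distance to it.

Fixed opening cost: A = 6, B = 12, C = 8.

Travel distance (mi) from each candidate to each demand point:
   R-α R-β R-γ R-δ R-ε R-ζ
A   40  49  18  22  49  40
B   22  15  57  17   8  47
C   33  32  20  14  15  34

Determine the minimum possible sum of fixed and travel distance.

133

Open {B, C}: assign each demand point to its cheapest open site.
  R-α→B 22, R-β→B 15, R-γ→C 20, R-δ→C 14, R-ε→B 8, R-ζ→C 34
  travel distance 113, fixed 20 → total 133.
Compare {A, B, C}: travel distance 111 + fixed 26 = 137.
Compare {A, B}: travel distance 120 + fixed 18 = 138.
Compare {C}: travel distance 148 + fixed 8 = 156.
All other subsets cost ≥ 137. Minimum total cost: 133.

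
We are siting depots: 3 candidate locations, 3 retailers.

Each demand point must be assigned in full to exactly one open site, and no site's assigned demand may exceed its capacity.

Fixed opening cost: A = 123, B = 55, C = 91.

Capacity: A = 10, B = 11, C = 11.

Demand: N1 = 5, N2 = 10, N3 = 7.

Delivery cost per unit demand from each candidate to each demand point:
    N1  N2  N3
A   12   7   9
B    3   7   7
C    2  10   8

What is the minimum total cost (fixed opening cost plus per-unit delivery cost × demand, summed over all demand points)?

398

Open {A, B, C}; cheapest assignment that respects the capacities:
  A (cap 10, load 10): N2 — cost 10×7 = 70
  B (cap 11, load 7): N3 — cost 7×7 = 49
  C (cap 11, load 5): N1 — cost 5×2 = 10
  Shipping 129, fixed 269 → total 398.
  Any other capacity-feasible assignment to {A, B, C} ships for at least 129.
Total demand is 22; every other set of sites either has combined capacity below 22 or cannot fit the demands without splitting one across sites, so {A, B, C} is the only feasible choice of open sites. Minimum: 398.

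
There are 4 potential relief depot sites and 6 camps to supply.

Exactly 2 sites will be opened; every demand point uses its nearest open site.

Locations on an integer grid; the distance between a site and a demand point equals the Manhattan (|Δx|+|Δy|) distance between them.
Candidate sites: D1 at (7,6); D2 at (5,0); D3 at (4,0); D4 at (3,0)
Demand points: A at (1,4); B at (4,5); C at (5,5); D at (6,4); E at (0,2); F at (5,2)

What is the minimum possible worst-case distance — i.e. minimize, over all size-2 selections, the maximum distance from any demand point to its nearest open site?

6

Open {D1, D4}.
  Farthest demand point is A at distance 6 (to D4); all others are ≤ 6.
With {D2, D4} the worst case is 6.
With {D3, D4} the worst case is 6.
No size-2 selection achieves below 6.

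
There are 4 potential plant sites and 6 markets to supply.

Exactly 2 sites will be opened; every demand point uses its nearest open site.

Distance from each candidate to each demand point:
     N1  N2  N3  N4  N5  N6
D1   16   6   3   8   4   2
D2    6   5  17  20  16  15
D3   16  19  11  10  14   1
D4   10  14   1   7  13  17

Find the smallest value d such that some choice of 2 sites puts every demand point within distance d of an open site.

Open {D1, D2}.
  Farthest demand point is N4 at distance 8 (to D1); all others are ≤ 8.
With {D1, D4} the worst case is 10.
With {D2, D3} the worst case is 14.
No size-2 selection achieves below 8.

8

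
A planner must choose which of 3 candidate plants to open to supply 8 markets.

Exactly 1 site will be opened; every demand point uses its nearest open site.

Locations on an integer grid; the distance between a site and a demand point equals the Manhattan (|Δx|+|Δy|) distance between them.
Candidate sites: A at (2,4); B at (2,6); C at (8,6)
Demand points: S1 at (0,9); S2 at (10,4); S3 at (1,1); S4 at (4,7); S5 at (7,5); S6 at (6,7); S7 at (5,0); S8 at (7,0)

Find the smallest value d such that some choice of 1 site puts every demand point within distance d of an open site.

9

Open {A}.
  Farthest demand point is S8 at distance 9 (to A); all others are ≤ 9.
With {B} the worst case is 11.
With {C} the worst case is 12.
No size-1 selection achieves below 9.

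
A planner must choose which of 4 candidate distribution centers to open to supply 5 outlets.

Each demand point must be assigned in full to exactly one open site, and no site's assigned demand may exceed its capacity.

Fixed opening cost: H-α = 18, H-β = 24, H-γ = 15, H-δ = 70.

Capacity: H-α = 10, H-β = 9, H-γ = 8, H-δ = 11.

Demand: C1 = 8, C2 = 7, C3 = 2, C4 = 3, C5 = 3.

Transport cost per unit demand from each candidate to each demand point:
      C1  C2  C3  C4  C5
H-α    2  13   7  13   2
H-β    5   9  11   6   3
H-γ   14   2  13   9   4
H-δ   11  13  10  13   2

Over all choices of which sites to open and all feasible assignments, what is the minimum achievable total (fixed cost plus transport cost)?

128

Open {H-α, H-β, H-γ}; cheapest assignment that respects the capacities:
  H-α (cap 10, load 10): C1, C3 — cost 8×2 + 2×7 = 30
  H-β (cap 9, load 6): C4, C5 — cost 3×6 + 3×3 = 27
  H-γ (cap 8, load 7): C2 — cost 7×2 = 14
  Shipping 71, fixed 57 → total 128.
  Any other capacity-feasible assignment to {H-α, H-β, H-γ} ships for at least 71.
Compare {H-α, H-γ, H-δ}: its best feasible assignment gives total 192.
Compare {H-α, H-β, H-γ, H-δ}: its best feasible assignment gives total 195.
Every other set of open sites that can feasibly serve all demand totals ≥ 192 even under its best assignment. Minimum: 128.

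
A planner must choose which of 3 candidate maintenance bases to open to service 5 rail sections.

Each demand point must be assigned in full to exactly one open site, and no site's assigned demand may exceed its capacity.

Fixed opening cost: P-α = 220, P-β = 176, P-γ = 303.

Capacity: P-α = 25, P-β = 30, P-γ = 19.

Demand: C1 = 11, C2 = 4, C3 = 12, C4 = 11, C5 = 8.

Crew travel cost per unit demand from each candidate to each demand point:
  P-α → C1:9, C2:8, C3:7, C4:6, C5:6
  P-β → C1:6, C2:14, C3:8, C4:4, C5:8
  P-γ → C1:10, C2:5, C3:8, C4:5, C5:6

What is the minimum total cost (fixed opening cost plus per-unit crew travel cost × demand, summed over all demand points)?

Open {P-α, P-β}; cheapest assignment that respects the capacities:
  P-α (cap 25, load 24): C2, C3, C5 — cost 4×8 + 12×7 + 8×6 = 164
  P-β (cap 30, load 22): C1, C4 — cost 11×6 + 11×4 = 110
  Shipping 274, fixed 396 → total 670.
  Any other capacity-feasible assignment to {P-α, P-β} ships for at least 274.
Compare {P-β, P-γ}: its best feasible assignment gives total 769.
Compare {P-α, P-β, P-γ}: its best feasible assignment gives total 961.
Every other set of open sites that can feasibly serve all demand totals ≥ 769 even under its best assignment. Minimum: 670.

670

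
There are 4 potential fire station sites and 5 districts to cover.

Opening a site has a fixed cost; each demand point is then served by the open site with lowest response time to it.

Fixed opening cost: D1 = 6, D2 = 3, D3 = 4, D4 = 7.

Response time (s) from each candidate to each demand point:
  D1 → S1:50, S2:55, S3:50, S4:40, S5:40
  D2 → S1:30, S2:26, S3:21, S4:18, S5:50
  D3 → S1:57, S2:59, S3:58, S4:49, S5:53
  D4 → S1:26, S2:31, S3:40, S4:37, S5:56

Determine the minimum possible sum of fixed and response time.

Open {D1, D2}: assign each demand point to its cheapest open site.
  S1→D2 30, S2→D2 26, S3→D2 21, S4→D2 18, S5→D1 40
  response time 135, fixed 9 → total 144.
Compare {D1, D2, D4}: response time 131 + fixed 16 = 147.
Compare {D2}: response time 145 + fixed 3 = 148.
Compare {D1, D2, D3}: response time 135 + fixed 13 = 148.
All other subsets cost ≥ 147. Minimum total cost: 144.

144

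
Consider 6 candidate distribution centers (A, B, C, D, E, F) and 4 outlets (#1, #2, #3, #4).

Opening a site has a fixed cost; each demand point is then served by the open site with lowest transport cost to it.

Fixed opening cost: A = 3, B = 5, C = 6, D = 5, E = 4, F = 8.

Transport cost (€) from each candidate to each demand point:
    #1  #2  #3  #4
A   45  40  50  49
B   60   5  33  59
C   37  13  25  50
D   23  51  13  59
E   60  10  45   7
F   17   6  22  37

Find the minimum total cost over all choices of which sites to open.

60

Open {D, E, F}: assign each demand point to its cheapest open site.
  #1→F 17, #2→F 6, #3→D 13, #4→E 7
  transport cost 43, fixed 17 → total 60.
Compare {D, E}: transport cost 53 + fixed 9 = 62.
Compare {B, D, E}: transport cost 48 + fixed 14 = 62.
Compare {A, D, E, F}: transport cost 43 + fixed 20 = 63.
All other subsets cost ≥ 62. Minimum total cost: 60.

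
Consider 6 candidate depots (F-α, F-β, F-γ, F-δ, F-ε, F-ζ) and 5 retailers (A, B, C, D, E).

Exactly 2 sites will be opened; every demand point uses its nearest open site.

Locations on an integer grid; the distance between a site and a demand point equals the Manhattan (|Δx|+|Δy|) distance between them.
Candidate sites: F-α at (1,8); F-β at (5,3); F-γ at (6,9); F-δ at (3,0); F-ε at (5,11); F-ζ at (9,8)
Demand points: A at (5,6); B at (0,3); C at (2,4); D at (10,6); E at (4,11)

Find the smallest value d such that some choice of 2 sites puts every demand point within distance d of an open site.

6

Open {F-α, F-ζ}.
  Farthest demand point is A at distance 6 (to F-α); all others are ≤ 6.
With {F-α, F-γ} the worst case is 7.
With {F-β, F-γ} the worst case is 7.
No size-2 selection achieves below 6.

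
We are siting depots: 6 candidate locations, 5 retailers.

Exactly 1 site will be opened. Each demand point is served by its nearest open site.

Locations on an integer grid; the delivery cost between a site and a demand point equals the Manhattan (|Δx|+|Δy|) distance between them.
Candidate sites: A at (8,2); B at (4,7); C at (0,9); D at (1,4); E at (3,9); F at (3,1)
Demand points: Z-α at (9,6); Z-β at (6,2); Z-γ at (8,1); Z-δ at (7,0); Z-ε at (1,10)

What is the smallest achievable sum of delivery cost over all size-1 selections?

Open {A}.
  Z-α→A 5, Z-β→A 2, Z-γ→A 1, Z-δ→A 3, Z-ε→A 15  ⇒ total 26.
Compare {F}: total 36.
Compare {B}: total 39.
No size-1 selection does better; minimum is 26.

26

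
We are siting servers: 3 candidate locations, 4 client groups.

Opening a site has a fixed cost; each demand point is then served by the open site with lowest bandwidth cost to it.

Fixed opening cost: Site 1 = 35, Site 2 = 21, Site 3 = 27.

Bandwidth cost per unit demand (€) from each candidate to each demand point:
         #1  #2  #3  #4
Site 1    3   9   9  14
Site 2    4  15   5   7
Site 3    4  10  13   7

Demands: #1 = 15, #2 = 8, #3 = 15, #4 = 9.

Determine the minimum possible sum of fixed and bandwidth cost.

311

Open {Site 1, Site 2}: assign each demand point to its cheapest open site.
  #1→Site 1 15×3=45, #2→Site 1 8×9=72, #3→Site 2 15×5=75, #4→Site 2 9×7=63
  bandwidth cost 255, fixed 56 → total 311.
Compare {Site 2, Site 3}: bandwidth cost 278 + fixed 48 = 326.
Compare {Site 1, Site 2, Site 3}: bandwidth cost 255 + fixed 83 = 338.
Compare {Site 2}: bandwidth cost 318 + fixed 21 = 339.
All other subsets cost ≥ 326. Minimum total cost: 311.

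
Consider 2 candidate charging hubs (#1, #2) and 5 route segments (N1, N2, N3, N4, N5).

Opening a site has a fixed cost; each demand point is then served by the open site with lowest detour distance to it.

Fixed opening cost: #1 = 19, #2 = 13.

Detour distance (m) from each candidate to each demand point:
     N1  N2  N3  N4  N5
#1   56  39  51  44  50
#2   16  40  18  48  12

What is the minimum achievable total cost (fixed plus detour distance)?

Open {#2}: assign each demand point to its cheapest open site.
  N1→#2 16, N2→#2 40, N3→#2 18, N4→#2 48, N5→#2 12
  detour distance 134, fixed 13 → total 147.
Compare {#1, #2}: detour distance 129 + fixed 32 = 161.
Compare {#1}: detour distance 240 + fixed 19 = 259.

147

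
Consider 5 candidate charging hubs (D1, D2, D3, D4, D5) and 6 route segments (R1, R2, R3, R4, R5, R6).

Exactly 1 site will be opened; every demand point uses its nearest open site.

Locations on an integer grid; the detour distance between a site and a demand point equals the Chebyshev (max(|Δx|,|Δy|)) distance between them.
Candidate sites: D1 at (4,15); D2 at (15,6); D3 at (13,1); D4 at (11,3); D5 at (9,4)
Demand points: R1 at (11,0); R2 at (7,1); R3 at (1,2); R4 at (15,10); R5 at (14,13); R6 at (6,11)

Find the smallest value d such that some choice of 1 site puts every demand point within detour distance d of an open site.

9

Open {D5}.
  Farthest demand point is R5 at detour distance 9 (to D5); all others are ≤ 9.
With {D4} the worst case is 10.
With {D3} the worst case is 12.
No size-1 selection achieves below 9.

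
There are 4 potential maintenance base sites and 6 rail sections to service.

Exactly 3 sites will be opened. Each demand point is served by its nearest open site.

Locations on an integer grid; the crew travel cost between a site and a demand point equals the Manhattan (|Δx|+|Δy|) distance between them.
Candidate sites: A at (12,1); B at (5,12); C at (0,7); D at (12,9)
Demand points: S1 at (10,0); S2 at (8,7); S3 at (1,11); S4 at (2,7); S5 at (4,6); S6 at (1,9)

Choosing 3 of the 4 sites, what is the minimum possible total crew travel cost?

24

Open {A, C, D}.
  S1→A 3, S2→D 6, S3→C 5, S4→C 2, S5→C 5, S6→C 3  ⇒ total 24.
Compare {A, B, C}: total 26.
Compare {B, C, D}: total 32.
No size-3 selection does better; minimum is 24.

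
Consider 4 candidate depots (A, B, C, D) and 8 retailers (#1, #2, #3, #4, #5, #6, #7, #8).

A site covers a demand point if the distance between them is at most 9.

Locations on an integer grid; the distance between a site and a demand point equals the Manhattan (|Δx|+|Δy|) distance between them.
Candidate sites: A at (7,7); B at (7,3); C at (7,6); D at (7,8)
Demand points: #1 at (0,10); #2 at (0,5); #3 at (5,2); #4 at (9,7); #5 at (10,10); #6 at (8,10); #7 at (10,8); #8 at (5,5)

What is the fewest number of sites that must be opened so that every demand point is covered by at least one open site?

Coverage sets (demand points within 9 of each site):
  A: {#2, #3, #4, #5, #6, #7, #8}
  B: {#2, #3, #4, #6, #7, #8}
  C: {#2, #3, #4, #5, #6, #7, #8}
  D: {#1, #3, #4, #5, #6, #7, #8}
No single site covers all 8 demand points.
But {A, D} covers everything, so the minimum is 2.

2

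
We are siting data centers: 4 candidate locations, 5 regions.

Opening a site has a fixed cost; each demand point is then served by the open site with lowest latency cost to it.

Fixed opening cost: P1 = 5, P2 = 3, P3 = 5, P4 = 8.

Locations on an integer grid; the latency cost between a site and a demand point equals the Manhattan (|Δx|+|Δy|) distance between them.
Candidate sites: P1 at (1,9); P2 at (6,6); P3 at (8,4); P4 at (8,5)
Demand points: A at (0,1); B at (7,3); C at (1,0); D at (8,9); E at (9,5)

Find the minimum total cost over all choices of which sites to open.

36

Open {P3}: assign each demand point to its cheapest open site.
  A→P3 11, B→P3 2, C→P3 11, D→P3 5, E→P3 2
  latency cost 31, fixed 5 → total 36.
Compare {P1, P3}: latency cost 27 + fixed 10 = 37.
Compare {P2}: latency cost 35 + fixed 3 = 38.
Compare {P1, P2}: latency cost 31 + fixed 8 = 39.
All other subsets cost ≥ 37. Minimum total cost: 36.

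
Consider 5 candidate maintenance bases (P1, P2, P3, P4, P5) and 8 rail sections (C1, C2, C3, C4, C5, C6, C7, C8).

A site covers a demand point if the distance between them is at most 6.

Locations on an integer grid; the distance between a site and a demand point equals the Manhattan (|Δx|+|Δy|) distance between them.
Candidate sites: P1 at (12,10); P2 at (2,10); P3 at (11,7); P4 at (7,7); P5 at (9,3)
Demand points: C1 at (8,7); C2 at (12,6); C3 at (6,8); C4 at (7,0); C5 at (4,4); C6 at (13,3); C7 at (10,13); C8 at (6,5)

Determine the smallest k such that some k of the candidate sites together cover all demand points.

3

Coverage sets (demand points within 6 of each site):
  P1: {C2, C7}
  P2: {C3}
  P3: {C1, C2, C3, C6}
  P4: {C1, C2, C3, C5, C8}
  P5: {C1, C2, C4, C5, C6, C8}
No 2 sites suffice: every size-2 union leaves at least one demand point uncovered.
But {P1, P2, P5} covers everything, so the minimum is 3.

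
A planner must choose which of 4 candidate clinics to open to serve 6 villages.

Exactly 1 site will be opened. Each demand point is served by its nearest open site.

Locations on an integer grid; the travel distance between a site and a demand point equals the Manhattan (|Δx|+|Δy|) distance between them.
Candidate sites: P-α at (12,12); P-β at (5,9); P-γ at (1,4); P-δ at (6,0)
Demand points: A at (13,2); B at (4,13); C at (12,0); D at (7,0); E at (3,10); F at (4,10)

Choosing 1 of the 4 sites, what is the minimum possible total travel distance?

52

Open {P-β}.
  A→P-β 15, B→P-β 5, C→P-β 16, D→P-β 11, E→P-β 3, F→P-β 2  ⇒ total 52.
Compare {P-δ}: total 56.
Compare {P-γ}: total 68.
No size-1 selection does better; minimum is 52.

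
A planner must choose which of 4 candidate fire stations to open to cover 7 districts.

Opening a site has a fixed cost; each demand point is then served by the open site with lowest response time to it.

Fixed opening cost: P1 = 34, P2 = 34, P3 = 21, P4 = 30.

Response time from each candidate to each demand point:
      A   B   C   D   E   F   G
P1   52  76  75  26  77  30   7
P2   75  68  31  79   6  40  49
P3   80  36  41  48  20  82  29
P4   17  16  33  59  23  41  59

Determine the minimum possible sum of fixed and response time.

216

Open {P1, P4}: assign each demand point to its cheapest open site.
  A→P4 17, B→P4 16, C→P4 33, D→P1 26, E→P4 23, F→P1 30, G→P1 7
  response time 152, fixed 64 → total 216.
Compare {P1, P2, P4}: response time 133 + fixed 98 = 231.
Compare {P1, P3, P4}: response time 149 + fixed 85 = 234.
Compare {P1, P2, P3, P4}: response time 133 + fixed 119 = 252.
All other subsets cost ≥ 231. Minimum total cost: 216.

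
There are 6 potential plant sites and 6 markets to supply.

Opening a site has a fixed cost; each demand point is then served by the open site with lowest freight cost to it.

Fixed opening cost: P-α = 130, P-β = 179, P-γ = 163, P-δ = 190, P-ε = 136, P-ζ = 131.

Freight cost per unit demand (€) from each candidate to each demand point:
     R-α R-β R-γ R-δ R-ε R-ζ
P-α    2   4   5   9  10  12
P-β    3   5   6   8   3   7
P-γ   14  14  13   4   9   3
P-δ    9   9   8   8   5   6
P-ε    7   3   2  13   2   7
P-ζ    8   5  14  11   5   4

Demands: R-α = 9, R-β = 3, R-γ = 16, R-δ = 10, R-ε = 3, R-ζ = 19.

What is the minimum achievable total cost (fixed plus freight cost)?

506

Open {P-γ, P-ε}: assign each demand point to its cheapest open site.
  R-α→P-ε 9×7=63, R-β→P-ε 3×3=9, R-γ→P-ε 16×2=32, R-δ→P-γ 10×4=40, R-ε→P-ε 3×2=6, R-ζ→P-γ 19×3=57
  freight cost 207, fixed 299 → total 506.
Compare {P-ε}: freight cost 373 + fixed 136 = 509.
Compare {P-α, P-γ}: freight cost 234 + fixed 293 = 527.
Compare {P-β}: freight cost 360 + fixed 179 = 539.
All other subsets cost ≥ 509. Minimum total cost: 506.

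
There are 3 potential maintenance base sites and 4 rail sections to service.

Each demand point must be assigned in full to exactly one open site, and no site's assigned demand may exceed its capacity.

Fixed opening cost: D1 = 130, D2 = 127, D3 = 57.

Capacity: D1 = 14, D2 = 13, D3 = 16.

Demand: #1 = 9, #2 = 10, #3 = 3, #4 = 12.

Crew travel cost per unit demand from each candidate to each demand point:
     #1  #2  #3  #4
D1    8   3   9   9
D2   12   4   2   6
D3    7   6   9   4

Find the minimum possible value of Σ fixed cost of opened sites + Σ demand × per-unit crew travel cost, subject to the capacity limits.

480

Open {D1, D2, D3}; cheapest assignment that respects the capacities:
  D1 (cap 14, load 9): #1 — cost 9×8 = 72
  D2 (cap 13, load 13): #2, #3 — cost 10×4 + 3×2 = 46
  D3 (cap 16, load 12): #4 — cost 12×4 = 48
  Shipping 166, fixed 314 → total 480.
  Any other capacity-feasible assignment to {D1, D2, D3} ships for at least 166.
Total demand is 34 and no other set of sites has combined capacity ≥ 34, so {D1, D2, D3} is the only feasible choice of open sites. Minimum: 480.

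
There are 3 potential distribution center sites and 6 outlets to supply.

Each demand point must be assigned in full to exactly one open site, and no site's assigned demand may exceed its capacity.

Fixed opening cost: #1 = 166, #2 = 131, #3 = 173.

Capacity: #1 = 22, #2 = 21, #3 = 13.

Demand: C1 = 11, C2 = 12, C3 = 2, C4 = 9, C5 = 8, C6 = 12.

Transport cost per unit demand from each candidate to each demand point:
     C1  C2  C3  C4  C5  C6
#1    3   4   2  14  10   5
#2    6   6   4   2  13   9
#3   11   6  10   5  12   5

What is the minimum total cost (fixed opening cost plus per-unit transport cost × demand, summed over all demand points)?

Open {#1, #2, #3}; cheapest assignment that respects the capacities:
  #1 (cap 22, load 21): C1, C3, C5 — cost 11×3 + 2×2 + 8×10 = 117
  #2 (cap 21, load 21): C2, C4 — cost 12×6 + 9×2 = 90
  #3 (cap 13, load 12): C6 — cost 12×5 = 60
  Shipping 267, fixed 470 → total 737.
  Any other capacity-feasible assignment to {#1, #2, #3} ships for at least 267.
Total demand is 54 and no other set of sites has combined capacity ≥ 54, so {#1, #2, #3} is the only feasible choice of open sites. Minimum: 737.

737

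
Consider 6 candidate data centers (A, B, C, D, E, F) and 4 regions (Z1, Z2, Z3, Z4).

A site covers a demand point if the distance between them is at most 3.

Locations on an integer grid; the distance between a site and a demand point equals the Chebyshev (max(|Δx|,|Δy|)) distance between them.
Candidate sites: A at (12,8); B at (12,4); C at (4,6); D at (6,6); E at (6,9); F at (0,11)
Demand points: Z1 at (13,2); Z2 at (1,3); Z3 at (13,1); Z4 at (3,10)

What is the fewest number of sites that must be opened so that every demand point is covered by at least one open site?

3

Coverage sets (demand points within 3 of each site):
  A: {}
  B: {Z1, Z3}
  C: {Z2}
  D: {}
  E: {Z4}
  F: {Z4}
No 2 sites suffice: every size-2 union leaves at least one demand point uncovered.
But {B, C, E} covers everything, so the minimum is 3.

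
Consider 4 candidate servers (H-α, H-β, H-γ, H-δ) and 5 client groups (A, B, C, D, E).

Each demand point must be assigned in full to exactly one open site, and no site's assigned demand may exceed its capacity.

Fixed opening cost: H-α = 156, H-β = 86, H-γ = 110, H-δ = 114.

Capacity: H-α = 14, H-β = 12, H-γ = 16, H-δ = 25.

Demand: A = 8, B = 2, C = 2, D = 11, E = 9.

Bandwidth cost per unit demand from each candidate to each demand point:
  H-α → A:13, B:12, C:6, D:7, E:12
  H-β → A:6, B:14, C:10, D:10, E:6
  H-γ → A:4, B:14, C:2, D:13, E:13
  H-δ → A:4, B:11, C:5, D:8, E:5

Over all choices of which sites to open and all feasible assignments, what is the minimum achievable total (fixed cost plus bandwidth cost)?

406

Open {H-β, H-δ}; cheapest assignment that respects the capacities:
  H-β (cap 12, load 9): E — cost 9×6 = 54
  H-δ (cap 25, load 23): A, B, C, D — cost 8×4 + 2×11 + 2×5 + 11×8 = 152
  Shipping 206, fixed 200 → total 406.
  Any other capacity-feasible assignment to {H-β, H-δ} ships for at least 206.
Compare {H-γ, H-δ}: its best feasible assignment gives total 415.
Compare {H-α, H-δ}: its best feasible assignment gives total 456.
Every other set of open sites that can feasibly serve all demand totals ≥ 415 even under its best assignment. Minimum: 406.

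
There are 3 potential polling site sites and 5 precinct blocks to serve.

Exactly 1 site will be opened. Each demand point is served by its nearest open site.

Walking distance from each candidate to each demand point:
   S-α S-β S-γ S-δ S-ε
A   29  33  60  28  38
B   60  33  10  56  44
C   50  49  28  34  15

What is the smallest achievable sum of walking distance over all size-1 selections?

Open {C}.
  S-α→C 50, S-β→C 49, S-γ→C 28, S-δ→C 34, S-ε→C 15  ⇒ total 176.
Compare {A}: total 188.
Compare {B}: total 203.

176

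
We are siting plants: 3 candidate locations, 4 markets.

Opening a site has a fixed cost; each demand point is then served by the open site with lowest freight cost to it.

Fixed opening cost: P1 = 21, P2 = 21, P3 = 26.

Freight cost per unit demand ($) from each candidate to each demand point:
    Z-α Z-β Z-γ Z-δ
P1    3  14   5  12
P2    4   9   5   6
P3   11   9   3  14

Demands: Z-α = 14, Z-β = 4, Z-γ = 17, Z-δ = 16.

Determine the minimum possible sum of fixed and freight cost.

286

Open {P2, P3}: assign each demand point to its cheapest open site.
  Z-α→P2 14×4=56, Z-β→P2 4×9=36, Z-γ→P3 17×3=51, Z-δ→P2 16×6=96
  freight cost 239, fixed 47 → total 286.
Compare {P1, P2, P3}: freight cost 225 + fixed 68 = 293.
Compare {P2}: freight cost 273 + fixed 21 = 294.
Compare {P1, P2}: freight cost 259 + fixed 42 = 301.
All other subsets cost ≥ 293. Minimum total cost: 286.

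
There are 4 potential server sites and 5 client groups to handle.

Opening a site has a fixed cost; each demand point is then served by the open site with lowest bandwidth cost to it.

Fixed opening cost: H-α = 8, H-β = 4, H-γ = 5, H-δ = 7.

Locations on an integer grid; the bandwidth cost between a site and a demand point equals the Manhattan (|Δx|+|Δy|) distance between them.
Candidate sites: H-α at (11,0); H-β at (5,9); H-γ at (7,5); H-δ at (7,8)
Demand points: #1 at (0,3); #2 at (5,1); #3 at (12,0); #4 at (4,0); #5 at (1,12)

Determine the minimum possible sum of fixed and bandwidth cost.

45

Open {H-α, H-β}: assign each demand point to its cheapest open site.
  #1→H-β 11, #2→H-α 7, #3→H-α 1, #4→H-α 7, #5→H-β 7
  bandwidth cost 33, fixed 12 → total 45.
Compare {H-α, H-β, H-γ}: bandwidth cost 30 + fixed 17 = 47.
Compare {H-α, H-γ}: bandwidth cost 36 + fixed 13 = 49.
Compare {H-β, H-γ}: bandwidth cost 40 + fixed 9 = 49.
All other subsets cost ≥ 47. Minimum total cost: 45.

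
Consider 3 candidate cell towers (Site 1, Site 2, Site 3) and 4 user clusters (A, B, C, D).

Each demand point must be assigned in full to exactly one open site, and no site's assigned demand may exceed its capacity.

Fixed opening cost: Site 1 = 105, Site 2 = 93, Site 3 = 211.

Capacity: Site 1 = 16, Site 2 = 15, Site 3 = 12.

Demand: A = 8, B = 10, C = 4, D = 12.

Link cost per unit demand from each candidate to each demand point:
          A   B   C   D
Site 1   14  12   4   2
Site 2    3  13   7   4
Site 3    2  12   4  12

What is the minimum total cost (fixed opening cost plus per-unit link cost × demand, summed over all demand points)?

Open {Site 1, Site 2, Site 3}; cheapest assignment that respects the capacities:
  Site 1 (cap 16, load 16): C, D — cost 4×4 + 12×2 = 40
  Site 2 (cap 15, load 8): A — cost 8×3 = 24
  Site 3 (cap 12, load 10): B — cost 10×12 = 120
  Shipping 184, fixed 409 → total 593.
  Any other capacity-feasible assignment to {Site 1, Site 2, Site 3} ships for at least 184.
Total demand is 34 and no other set of sites has combined capacity ≥ 34, so {Site 1, Site 2, Site 3} is the only feasible choice of open sites. Minimum: 593.

593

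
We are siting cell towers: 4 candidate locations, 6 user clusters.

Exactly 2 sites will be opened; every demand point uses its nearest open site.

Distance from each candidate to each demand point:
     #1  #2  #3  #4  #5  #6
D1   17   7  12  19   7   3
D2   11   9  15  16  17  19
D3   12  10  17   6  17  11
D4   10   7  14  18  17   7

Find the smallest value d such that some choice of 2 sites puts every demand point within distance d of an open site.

12

Open {D1, D3}.
  Farthest demand point is #1 at distance 12 (to D3); all others are ≤ 12.
With {D1, D2} the worst case is 16.
With {D2, D3} the worst case is 17.
No size-2 selection achieves below 12.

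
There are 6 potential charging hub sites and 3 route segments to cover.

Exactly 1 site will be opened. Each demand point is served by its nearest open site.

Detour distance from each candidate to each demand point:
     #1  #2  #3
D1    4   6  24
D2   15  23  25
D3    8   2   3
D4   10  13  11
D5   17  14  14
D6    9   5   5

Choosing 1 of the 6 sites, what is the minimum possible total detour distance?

13

Open {D3}.
  #1→D3 8, #2→D3 2, #3→D3 3  ⇒ total 13.
Compare {D6}: total 19.
Compare {D1}: total 34.
No size-1 selection does better; minimum is 13.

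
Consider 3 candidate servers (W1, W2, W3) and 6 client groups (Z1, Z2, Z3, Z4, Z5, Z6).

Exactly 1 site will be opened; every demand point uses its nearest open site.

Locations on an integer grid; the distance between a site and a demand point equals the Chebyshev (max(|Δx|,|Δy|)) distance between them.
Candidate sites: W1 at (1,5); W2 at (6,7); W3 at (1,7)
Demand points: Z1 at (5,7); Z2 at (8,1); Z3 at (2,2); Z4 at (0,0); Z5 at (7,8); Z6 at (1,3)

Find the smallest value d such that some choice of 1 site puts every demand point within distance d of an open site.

7

Open {W1}.
  Farthest demand point is Z2 at distance 7 (to W1); all others are ≤ 7.
With {W2} the worst case is 7.
With {W3} the worst case is 7.
No size-1 selection achieves below 7.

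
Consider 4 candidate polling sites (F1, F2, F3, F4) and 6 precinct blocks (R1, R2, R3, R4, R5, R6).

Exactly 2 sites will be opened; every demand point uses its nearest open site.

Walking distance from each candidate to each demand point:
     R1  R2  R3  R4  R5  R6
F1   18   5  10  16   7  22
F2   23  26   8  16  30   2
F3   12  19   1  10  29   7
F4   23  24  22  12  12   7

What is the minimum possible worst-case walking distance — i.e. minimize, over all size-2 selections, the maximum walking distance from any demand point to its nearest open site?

Open {F1, F3}.
  Farthest demand point is R1 at walking distance 12 (to F3); all others are ≤ 12.
With {F1, F2} the worst case is 18.
With {F1, F4} the worst case is 18.
No size-2 selection achieves below 12.

12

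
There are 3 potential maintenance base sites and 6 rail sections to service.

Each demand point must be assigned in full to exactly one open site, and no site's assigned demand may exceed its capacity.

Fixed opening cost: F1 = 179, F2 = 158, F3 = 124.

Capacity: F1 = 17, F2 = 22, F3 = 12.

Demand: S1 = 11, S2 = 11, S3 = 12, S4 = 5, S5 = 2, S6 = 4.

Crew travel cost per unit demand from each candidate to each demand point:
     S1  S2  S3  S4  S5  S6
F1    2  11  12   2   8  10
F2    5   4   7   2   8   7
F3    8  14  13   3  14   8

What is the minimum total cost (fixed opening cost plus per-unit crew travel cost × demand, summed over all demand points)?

737

Open {F1, F2, F3}; cheapest assignment that respects the capacities:
  F1 (cap 17, load 16): S1, S4 — cost 11×2 + 5×2 = 32
  F2 (cap 22, load 17): S2, S5, S6 — cost 11×4 + 2×8 + 4×7 = 88
  F3 (cap 12, load 12): S3 — cost 12×13 = 156
  Shipping 276, fixed 461 → total 737.
  Any other capacity-feasible assignment to {F1, F2, F3} ships for at least 276.
Total demand is 45 and no other set of sites has combined capacity ≥ 45, so {F1, F2, F3} is the only feasible choice of open sites. Minimum: 737.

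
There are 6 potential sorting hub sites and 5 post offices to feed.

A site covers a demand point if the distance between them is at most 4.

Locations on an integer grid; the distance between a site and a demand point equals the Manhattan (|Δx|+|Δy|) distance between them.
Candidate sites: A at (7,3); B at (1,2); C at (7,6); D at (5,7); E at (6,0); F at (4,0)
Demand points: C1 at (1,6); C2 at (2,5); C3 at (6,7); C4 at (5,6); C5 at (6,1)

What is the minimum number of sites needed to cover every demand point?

3

Coverage sets (demand points within 4 of each site):
  A: {C5}
  B: {C1, C2}
  C: {C3, C4}
  D: {C3, C4}
  E: {C5}
  F: {C5}
No 2 sites suffice: every size-2 union leaves at least one demand point uncovered.
But {A, B, C} covers everything, so the minimum is 3.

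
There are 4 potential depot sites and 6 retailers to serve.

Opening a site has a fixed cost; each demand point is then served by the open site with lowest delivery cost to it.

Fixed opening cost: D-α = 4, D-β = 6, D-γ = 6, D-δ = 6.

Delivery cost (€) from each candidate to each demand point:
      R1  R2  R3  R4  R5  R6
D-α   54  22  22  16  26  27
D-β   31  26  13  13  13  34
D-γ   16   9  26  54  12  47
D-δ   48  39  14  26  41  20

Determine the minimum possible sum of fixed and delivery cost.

Open {D-β, D-γ, D-δ}: assign each demand point to its cheapest open site.
  R1→D-γ 16, R2→D-γ 9, R3→D-β 13, R4→D-β 13, R5→D-γ 12, R6→D-δ 20
  delivery cost 83, fixed 18 → total 101.
Compare {D-α, D-γ, D-δ}: delivery cost 87 + fixed 16 = 103.
Compare {D-α, D-β, D-γ, D-δ}: delivery cost 83 + fixed 22 = 105.
Compare {D-α, D-β, D-γ}: delivery cost 90 + fixed 16 = 106.
All other subsets cost ≥ 103. Minimum total cost: 101.

101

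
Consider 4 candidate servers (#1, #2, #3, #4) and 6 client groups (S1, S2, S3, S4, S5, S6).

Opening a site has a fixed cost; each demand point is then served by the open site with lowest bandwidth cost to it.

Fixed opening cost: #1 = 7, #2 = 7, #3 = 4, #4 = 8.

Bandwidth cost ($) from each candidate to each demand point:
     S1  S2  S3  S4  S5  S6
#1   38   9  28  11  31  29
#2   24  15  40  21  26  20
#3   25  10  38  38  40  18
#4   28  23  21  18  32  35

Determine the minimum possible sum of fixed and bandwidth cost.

Open {#1, #2}: assign each demand point to its cheapest open site.
  S1→#2 24, S2→#1 9, S3→#1 28, S4→#1 11, S5→#2 26, S6→#2 20
  bandwidth cost 118, fixed 14 → total 132.
Compare {#1, #3}: bandwidth cost 122 + fixed 11 = 133.
Compare {#1, #2, #4}: bandwidth cost 111 + fixed 22 = 133.
Compare {#1, #2, #3}: bandwidth cost 116 + fixed 18 = 134.
All other subsets cost ≥ 133. Minimum total cost: 132.

132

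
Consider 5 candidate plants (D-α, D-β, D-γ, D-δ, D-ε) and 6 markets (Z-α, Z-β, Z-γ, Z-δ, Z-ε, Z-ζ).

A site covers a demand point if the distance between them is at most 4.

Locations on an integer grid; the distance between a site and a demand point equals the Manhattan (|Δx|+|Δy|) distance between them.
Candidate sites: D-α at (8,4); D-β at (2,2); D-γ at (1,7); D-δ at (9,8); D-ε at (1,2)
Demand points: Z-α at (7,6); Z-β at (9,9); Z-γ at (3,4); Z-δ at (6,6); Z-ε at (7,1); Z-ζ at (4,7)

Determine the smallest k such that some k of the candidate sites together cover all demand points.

Coverage sets (demand points within 4 of each site):
  D-α: {Z-α, Z-δ, Z-ε}
  D-β: {Z-γ}
  D-γ: {Z-ζ}
  D-δ: {Z-α, Z-β}
  D-ε: {Z-γ}
No 3 sites suffice: every size-3 union leaves at least one demand point uncovered.
But {D-α, D-β, D-γ, D-δ} covers everything, so the minimum is 4.

4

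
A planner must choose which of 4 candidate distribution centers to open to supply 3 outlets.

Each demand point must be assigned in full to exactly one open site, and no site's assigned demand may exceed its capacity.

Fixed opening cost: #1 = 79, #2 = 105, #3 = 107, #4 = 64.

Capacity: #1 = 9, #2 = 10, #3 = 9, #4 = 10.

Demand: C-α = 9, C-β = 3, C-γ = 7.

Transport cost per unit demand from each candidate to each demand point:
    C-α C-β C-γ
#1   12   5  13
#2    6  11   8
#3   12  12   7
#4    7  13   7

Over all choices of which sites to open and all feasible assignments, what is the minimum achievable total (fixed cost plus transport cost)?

Open {#2, #4}; cheapest assignment that respects the capacities:
  #2 (cap 10, load 9): C-α — cost 9×6 = 54
  #4 (cap 10, load 10): C-β, C-γ — cost 3×13 + 7×7 = 88
  Shipping 142, fixed 169 → total 311.
  Any other capacity-feasible assignment to {#2, #4} ships for at least 142.
Compare {#1, #4}: its best feasible assignment gives total 339.
Compare {#1, #2, #4}: its best feasible assignment gives total 366.
Every other set of open sites that can feasibly serve all demand totals ≥ 339 even under its best assignment. Minimum: 311.

311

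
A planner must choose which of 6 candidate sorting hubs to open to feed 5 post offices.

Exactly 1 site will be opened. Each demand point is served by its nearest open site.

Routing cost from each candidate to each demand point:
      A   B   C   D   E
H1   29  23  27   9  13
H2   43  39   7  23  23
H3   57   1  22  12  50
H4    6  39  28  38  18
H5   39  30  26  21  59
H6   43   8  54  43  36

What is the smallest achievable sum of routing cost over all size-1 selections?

101

Open {H1}.
  A→H1 29, B→H1 23, C→H1 27, D→H1 9, E→H1 13  ⇒ total 101.
Compare {H4}: total 129.
Compare {H2}: total 135.
No size-1 selection does better; minimum is 101.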